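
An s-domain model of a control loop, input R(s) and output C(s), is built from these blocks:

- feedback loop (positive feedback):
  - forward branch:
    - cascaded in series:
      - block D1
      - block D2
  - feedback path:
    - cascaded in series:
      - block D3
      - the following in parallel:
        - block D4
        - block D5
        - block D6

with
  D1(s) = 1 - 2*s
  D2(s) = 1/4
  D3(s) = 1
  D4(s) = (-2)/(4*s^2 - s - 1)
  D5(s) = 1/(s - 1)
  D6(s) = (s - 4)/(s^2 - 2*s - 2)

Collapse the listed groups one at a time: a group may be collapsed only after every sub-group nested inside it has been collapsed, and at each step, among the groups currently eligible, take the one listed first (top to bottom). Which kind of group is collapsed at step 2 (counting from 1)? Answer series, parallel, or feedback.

(1) combine D1, D2 in series
(2) add D4, D5, D6 (parallel)
(3) series reduction of D3, (D4+D5+D6)
(4) reduce the feedback loop with forward (D1*D2) and return (D3*(D4+D5+D6))
At step 2 the group reduced is parallel.

Answer: parallel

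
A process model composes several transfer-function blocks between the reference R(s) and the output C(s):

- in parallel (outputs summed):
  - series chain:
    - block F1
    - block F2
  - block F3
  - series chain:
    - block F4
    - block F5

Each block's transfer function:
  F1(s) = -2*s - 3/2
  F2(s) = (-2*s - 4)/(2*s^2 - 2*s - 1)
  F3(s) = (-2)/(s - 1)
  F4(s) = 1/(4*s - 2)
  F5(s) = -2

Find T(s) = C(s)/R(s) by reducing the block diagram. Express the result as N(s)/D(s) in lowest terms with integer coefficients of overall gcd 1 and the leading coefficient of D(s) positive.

Step 1. cascade F1, F2; result (4*s^2 + 11*s + 6)/(2*s^2 - 2*s - 1)
Step 2. series reduction of F4, F5; result (-1)/(2*s - 1)
Step 3. parallel reduction of (F1*F2), F3, (F4*F5); the result is T(s) itself (integer coefficients, no common factor, positive leading denominator coefficient)

Final answer: (8*s^4 - s^2 - 8*s + 3)/(4*s^4 - 10*s^3 + 6*s^2 + s - 1)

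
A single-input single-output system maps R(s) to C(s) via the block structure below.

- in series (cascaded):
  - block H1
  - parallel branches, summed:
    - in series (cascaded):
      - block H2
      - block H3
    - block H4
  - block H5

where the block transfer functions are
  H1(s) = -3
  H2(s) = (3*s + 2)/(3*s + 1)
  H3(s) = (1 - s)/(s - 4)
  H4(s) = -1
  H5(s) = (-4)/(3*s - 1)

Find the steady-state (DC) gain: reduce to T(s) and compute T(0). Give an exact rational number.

Step 1. reduce the series chain H2, H3 = (-3*s^2 + s + 2)/(3*s^2 - 11*s - 4)
Step 2. parallel reduction of (H2*H3), H4 = (-6*s^2 + 12*s + 6)/(3*s^2 - 11*s - 4)
Step 3. cascade H1, ((H2*H3)+H4), H5 = (-72*s^2 + 144*s + 72)/(9*s^3 - 36*s^2 - s + 4)
Step 3 gives the overall T(s). Then T(0) = 72/4 = 18.

Answer: 18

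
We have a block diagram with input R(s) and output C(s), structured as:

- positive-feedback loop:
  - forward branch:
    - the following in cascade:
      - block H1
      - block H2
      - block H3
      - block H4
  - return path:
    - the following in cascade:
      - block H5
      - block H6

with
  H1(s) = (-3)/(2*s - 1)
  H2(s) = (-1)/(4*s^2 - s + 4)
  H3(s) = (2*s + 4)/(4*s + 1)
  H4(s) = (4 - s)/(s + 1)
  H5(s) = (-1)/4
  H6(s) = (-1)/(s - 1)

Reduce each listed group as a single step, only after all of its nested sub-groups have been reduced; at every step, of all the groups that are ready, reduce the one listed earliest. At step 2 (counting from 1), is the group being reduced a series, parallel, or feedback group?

(1) series reduction of H1, H2, H3, H4
(2) series reduction of H5, H6
(3) collapse the loop ((H1*H2*H3*H4) forward, (H5*H6) return)
The group at step 2 is a series group.

Final answer: series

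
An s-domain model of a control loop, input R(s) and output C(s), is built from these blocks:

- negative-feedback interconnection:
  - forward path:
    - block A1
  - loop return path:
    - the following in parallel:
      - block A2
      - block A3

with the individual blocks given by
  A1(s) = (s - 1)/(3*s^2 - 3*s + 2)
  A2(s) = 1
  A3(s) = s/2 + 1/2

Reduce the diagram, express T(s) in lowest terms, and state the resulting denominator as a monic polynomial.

Reducing step by step:

Step 1. combine A2, A3 in parallel, giving s/2 + 3/2
Step 2. collapse the loop (A1 forward, (A2+A3) return), giving (2*s - 2)/(7*s^2 - 4*s + 1)
That last expression is T(s), already simplified. Scaling its denominator by 1/7 (the reciprocal of the leading coefficient) yields the monic denominator.

Answer: s^2 - 4*s/7 + 1/7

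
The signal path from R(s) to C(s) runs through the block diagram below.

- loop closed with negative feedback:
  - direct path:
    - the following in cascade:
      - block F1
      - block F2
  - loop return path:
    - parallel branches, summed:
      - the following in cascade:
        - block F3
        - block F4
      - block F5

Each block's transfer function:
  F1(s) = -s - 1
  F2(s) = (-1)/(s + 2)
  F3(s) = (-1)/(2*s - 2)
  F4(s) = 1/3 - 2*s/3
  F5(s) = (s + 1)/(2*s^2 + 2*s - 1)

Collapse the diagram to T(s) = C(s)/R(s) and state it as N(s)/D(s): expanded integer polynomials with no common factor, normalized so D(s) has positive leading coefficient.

Answer: (12*s^4 + 12*s^3 - 18*s^2 - 12*s + 6)/(16*s^4 + 36*s^3 - 14*s^2 - 39*s + 7)

Working:
1. multiply F1, F2 (series), giving (s + 1)/(s + 2)
2. cascade F3, F4, giving (2*s - 1)/(6*s - 6)
3. combine (F3*F4), F5 in parallel, giving (4*s^3 + 8*s^2 - 4*s - 5)/(12*s^3 - 18*s + 6)
4. collapse the loop ((F1*F2) forward, ((F3*F4)+F5) return), which is the overall transfer function T(s) = C(s)/R(s) in lowest terms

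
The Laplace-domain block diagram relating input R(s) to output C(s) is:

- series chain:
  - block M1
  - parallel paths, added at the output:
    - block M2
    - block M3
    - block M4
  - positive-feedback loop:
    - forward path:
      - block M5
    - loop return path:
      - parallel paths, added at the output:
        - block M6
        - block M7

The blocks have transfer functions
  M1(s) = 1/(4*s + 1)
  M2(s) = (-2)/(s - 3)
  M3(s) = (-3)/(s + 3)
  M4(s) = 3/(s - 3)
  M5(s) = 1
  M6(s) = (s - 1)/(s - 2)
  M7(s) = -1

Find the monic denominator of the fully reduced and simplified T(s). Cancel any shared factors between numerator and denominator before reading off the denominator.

The answer is s^4 - 11*s^3/4 - 39*s^2/4 + 99*s/4 + 27/4.

Reasoning:
1. add M2, M3, M4 (parallel) gives (12 - 2*s)/(s^2 - 9)
2. reduce the parallel group M6, M7 gives 1/(s - 2)
3. reduce the feedback loop with forward M5 and return (M6+M7) gives (s - 2)/(s - 3)
4. reduce the series chain M1, (M2+M3+M4), [M5/(1-M5*(M6+M7))] gives (-2*s^2 + 16*s - 24)/(4*s^4 - 11*s^3 - 39*s^2 + 99*s + 27)
The result of step 4 is T(s) in lowest terms. Its denominator has leading coefficient 4; dividing the denominator through by 4 makes it monic.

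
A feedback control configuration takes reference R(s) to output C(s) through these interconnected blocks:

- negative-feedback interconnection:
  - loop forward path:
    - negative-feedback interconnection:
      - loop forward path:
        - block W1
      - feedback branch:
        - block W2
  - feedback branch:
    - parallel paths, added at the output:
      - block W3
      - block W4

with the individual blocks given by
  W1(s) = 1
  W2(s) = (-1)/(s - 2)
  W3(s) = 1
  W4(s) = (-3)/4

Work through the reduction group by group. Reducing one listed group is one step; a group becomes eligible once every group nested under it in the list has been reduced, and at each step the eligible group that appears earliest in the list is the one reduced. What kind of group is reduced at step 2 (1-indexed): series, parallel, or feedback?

The answer is parallel.

Reasoning:
1. apply the feedback formula to W1, W2
2. reduce the parallel group W3, W4
3. feedback reduction of [W1/(1+W1*W2)], (W3+W4)
Step 2: parallel.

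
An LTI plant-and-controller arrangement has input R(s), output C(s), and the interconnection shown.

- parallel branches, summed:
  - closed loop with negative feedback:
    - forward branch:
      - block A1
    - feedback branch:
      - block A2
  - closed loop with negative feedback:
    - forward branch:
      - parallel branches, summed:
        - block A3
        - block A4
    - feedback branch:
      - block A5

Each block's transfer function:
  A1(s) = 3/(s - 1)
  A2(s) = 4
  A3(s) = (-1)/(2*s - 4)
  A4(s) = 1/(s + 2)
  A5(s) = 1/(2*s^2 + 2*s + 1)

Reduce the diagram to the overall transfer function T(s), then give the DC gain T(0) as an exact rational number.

Answer: 54/77

Working:
1. apply the feedback formula to A1, A2 = 3/(s + 11)
2. combine A3, A4 in parallel = (s - 6)/(2*s^2 - 8)
3. reduce the feedback loop with forward (A3+A4) and return A5 = (2*s^3 - 10*s^2 - 11*s - 6)/(4*s^4 + 4*s^3 - 14*s^2 - 15*s - 14)
4. reduce the parallel group [A1/(1+A1*A2)], [(A3+A4)/(1+(A3+A4)*A5)] = (14*s^4 + 24*s^3 - 163*s^2 - 172*s - 108)/(4*s^5 + 48*s^4 + 30*s^3 - 169*s^2 - 179*s - 154)
Step 4 gives the overall T(s). Then T(0) = -108/(-154) = 54/77.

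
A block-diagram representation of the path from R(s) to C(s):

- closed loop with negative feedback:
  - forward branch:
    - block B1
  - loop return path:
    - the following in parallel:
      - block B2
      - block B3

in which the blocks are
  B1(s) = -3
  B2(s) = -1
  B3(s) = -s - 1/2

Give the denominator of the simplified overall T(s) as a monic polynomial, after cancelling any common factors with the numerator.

[1] add B2, B3 (parallel) -> -s - 3/2
[2] close the feedback loop around B1, (B2+B3) -> (-6)/(6*s + 11)
The result of step 2 is T(s) in lowest terms. Its denominator has leading coefficient 6; dividing the denominator through by 6 makes it monic.

Answer: s + 11/6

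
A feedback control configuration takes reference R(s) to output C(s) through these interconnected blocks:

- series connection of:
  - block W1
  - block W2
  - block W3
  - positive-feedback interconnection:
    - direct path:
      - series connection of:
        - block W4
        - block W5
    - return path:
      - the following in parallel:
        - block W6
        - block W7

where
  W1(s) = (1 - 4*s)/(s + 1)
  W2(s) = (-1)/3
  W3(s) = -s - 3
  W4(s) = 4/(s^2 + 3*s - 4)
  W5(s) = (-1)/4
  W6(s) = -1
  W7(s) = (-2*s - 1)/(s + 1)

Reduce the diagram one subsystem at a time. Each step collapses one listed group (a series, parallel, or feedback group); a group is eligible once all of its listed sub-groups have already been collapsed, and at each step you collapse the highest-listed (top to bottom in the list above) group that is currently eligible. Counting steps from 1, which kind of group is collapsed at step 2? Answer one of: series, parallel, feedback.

[1] multiply W4, W5 (series)
[2] reduce the parallel group W6, W7
[3] collapse the loop ((W4*W5) forward, (W6+W7) return)
[4] combine W1, W2, W3, [(W4*W5)/(1-(W4*W5)*(W6+W7))] in series
Step 2: parallel.

Therefore the answer is parallel.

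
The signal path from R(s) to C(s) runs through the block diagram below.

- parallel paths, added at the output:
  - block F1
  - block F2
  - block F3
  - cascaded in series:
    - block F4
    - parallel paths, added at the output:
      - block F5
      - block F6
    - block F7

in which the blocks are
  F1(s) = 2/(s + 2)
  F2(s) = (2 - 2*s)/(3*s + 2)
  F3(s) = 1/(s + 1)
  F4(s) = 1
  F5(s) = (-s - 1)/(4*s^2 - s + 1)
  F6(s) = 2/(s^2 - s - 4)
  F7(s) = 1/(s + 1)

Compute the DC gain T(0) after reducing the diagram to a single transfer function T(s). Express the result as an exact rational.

Answer: 3/2

Working:
Step 1 - parallel reduction of F5, F6 -> (-s^3 + 8*s^2 + 3*s + 6)/(4*s^4 - 5*s^3 - 14*s^2 + 3*s - 4)
Step 2 - series reduction of F4, (F5+F6), F7 -> (-s^3 + 8*s^2 + 3*s + 6)/(4*s^5 - s^4 - 19*s^3 - 11*s^2 - s - 4)
Step 3 - parallel reduction of F1, F2, F3, (F4*(F5+F6)*F7) -> (-8*s^6 + 38*s^5 + 42*s^4 - 154*s^3 - 94*s^2 + 40*s - 24)/(12*s^6 + 17*s^5 - 66*s^4 - 123*s^3 - 44*s^2 - 20*s - 16)
The step-3 result is T(s). Setting s = 0: T(0) = -24/(-16) = 3/2.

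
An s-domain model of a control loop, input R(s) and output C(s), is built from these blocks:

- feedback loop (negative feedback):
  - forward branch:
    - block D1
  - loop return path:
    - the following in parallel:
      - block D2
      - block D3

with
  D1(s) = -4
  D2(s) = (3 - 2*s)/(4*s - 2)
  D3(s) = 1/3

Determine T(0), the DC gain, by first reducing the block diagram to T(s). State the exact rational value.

Answer: -12/17

Working:
(1) parallel reduction of D2, D3 = (7 - 2*s)/(12*s - 6)
(2) close the feedback loop around D1, (D2+D3) = (12 - 24*s)/(10*s - 17)
The step-2 result is T(s). Setting s = 0: T(0) = 12/(-17) = -12/17.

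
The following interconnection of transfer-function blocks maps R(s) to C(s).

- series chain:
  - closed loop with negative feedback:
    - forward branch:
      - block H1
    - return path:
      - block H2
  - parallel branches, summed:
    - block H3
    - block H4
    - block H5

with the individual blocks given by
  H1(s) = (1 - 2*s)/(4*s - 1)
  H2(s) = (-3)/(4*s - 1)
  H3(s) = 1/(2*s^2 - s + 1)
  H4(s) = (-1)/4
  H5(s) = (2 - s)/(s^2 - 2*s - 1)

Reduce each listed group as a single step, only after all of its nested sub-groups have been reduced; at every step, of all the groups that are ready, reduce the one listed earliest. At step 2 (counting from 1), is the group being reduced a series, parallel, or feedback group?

The answer is parallel.

Reasoning:
(1) close the feedback loop around H1, H2
(2) parallel reduction of H3, H4, H5
(3) multiply [H1/(1+H1*H2)], (H3+H4+H5) (series)
Step 2: parallel.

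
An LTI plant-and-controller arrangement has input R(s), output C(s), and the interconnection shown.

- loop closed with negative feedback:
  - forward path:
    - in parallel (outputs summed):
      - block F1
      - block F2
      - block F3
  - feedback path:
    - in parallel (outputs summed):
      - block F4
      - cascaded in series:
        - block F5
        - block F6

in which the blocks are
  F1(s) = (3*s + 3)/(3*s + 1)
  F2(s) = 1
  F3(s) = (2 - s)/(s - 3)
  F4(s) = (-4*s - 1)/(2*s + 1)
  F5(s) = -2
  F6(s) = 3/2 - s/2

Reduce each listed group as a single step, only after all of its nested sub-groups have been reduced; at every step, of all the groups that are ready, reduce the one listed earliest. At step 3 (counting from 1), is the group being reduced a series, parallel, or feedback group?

Step 1 - sum the parallel branches F1, F2, F3
Step 2 - reduce the series chain F5, F6
Step 3 - combine F4, (F5*F6) in parallel
Step 4 - reduce the feedback loop with forward (F1+F2+F3) and return (F4+(F5*F6))
So the answer for step 3 is parallel.

Answer: parallel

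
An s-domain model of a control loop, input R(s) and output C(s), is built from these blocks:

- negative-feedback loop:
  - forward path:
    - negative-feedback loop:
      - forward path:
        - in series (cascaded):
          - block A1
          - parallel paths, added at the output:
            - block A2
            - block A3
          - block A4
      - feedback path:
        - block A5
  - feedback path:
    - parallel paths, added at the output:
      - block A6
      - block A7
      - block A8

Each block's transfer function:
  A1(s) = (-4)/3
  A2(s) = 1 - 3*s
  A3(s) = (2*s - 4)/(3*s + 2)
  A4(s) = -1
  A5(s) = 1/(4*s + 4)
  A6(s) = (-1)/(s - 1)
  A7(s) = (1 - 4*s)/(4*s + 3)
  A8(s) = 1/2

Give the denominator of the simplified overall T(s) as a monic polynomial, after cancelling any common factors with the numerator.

(1) sum the parallel branches A2, A3: (-9*s^2 - s - 2)/(3*s + 2)
(2) reduce the series chain A1, (A2+A3), A4: (-36*s^2 - 4*s - 8)/(9*s + 6)
(3) apply the feedback formula to (A1*(A2+A3)*A4), A5: (-18*s^3 - 20*s^2 - 6*s - 4)/(7*s + 2)
(4) sum the parallel branches A6, A7, A8: (-4*s^2 + s - 11)/(8*s^2 - 2*s - 6)
(5) close the feedback loop around [(A1*(A2+A3)*A4)/(1+(A1*(A2+A3)*A4)*A5)], (A6+A7+A8): (-72*s^5 - 62*s^4 + 50*s^3 + 50*s^2 + 22*s + 12)/(36*s^5 + 31*s^4 + 129*s^3 + 116*s^2 + 8*s + 16)
Step 5 gives the fully reduced T(s), with no common factor left to cancel. The denominator's leading coefficient is 36, so divide each of its coefficients by 36 to get the monic form.

Hence the answer: s^5 + 31*s^4/36 + 43*s^3/12 + 29*s^2/9 + 2*s/9 + 4/9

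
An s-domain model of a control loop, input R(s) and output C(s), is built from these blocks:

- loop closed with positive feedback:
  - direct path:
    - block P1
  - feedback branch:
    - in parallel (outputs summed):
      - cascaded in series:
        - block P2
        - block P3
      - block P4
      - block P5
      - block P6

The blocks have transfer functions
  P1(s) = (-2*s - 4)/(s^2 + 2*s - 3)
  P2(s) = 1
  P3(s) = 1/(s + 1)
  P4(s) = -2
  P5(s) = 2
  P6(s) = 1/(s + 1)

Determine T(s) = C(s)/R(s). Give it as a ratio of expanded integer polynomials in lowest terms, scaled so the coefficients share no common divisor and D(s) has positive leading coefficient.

Step 1 - series reduction of P2, P3: 1/(s + 1)
Step 2 - combine (P2*P3), P4, P5, P6 in parallel: 2/(s + 1)
Step 3 - close the feedback loop around P1, ((P2*P3)+P4+P5+P6); the result is T(s) itself (integer coefficients, no common factor, positive leading denominator coefficient)

Answer: (-2*s^2 - 6*s - 4)/(s^3 + 3*s^2 + 3*s + 5)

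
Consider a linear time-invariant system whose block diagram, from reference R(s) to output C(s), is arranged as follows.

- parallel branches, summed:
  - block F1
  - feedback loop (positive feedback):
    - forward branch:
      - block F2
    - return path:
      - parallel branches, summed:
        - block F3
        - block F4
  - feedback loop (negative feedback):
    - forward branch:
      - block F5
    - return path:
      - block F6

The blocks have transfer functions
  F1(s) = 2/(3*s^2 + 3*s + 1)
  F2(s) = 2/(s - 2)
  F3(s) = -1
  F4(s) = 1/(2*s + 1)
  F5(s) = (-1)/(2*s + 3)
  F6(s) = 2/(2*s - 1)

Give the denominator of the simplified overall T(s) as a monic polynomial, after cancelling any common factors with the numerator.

First reduce the diagram to T(s).

[1] add F3, F4 (parallel); result (-2*s)/(2*s + 1)
[2] apply the feedback formula to F2, (F3+F4); result (4*s + 2)/(2*s^2 + s - 2)
[3] reduce the feedback loop with forward F5 and return F6; result (1 - 2*s)/(4*s^2 + 4*s - 5)
[4] reduce the parallel group F1, [F2/(1-F2*(F3+F4))], [F5/(1+F5*F6)]; result (36*s^5 + 124*s^4 + 87*s^3 - 61*s^2 - 69*s + 8)/(24*s^6 + 60*s^5 + 2*s^4 - 69*s^3 - 23*s^2 + 17*s + 10)
That last expression is T(s), already simplified. Scaling its denominator by 1/24 (the reciprocal of the leading coefficient) yields the monic denominator.

Answer: s^6 + 5*s^5/2 + s^4/12 - 23*s^3/8 - 23*s^2/24 + 17*s/24 + 5/12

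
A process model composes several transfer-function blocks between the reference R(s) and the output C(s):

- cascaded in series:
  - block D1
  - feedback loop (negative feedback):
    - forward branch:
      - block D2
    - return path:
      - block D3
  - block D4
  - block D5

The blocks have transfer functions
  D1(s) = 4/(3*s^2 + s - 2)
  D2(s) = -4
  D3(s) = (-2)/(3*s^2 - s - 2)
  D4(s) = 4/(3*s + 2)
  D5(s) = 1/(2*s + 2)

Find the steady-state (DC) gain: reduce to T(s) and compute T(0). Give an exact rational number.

Answer: -8/3

Working:
(1) feedback reduction of D2, D3, giving (-12*s^2 + 4*s + 8)/(3*s^2 - s + 6)
(2) combine D1, [D2/(1+D2*D3)], D4, D5 in series, giving (32 - 32*s)/(9*s^5 + 9*s^4 + 11*s^3 + 19*s^2 - 4*s - 12)
That last expression is T(s); at s = 0 only the constant terms survive, so T(0) = 32/(-12) = -8/3.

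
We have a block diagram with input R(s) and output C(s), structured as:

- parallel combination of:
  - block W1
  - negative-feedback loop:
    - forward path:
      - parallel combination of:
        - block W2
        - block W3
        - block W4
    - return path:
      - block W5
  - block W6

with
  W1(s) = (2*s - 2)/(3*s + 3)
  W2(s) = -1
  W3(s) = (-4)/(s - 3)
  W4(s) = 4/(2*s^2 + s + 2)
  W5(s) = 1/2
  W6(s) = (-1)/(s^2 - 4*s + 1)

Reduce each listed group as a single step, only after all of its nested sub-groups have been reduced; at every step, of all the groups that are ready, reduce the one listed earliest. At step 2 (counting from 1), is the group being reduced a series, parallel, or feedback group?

1. combine W2, W3, W4 in parallel
2. feedback reduction of (W2+W3+W4), W5
3. reduce the parallel group W1, [(W2+W3+W4)/(1+(W2+W3+W4)*W5)], W6
So the answer for step 2 is feedback.

Hence the answer: feedback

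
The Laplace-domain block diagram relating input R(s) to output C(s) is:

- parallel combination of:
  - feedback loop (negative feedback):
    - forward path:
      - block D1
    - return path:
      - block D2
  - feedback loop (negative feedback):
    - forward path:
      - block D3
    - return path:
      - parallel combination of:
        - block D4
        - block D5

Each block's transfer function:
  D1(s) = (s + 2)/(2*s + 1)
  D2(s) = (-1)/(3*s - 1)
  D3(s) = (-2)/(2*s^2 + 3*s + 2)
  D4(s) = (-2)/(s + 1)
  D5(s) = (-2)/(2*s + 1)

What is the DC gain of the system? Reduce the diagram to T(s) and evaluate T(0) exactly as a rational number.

First reduce the diagram to T(s).

Step 1: close the feedback loop around D1, D2; result (3*s^2 + 5*s - 2)/(6*s^2 - 3)
Step 2: reduce the parallel group D4, D5; result (-6*s - 4)/(2*s^2 + 3*s + 1)
Step 3: apply the feedback formula to D3, (D4+D5); result (-4*s^2 - 6*s - 2)/(4*s^4 + 12*s^3 + 15*s^2 + 21*s + 10)
Step 4: parallel reduction of [D1/(1+D1*D2)], [D3/(1+D3*(D4+D5))]; result (12*s^6 + 56*s^5 + 73*s^4 + 78*s^3 + 105*s^2 + 26*s - 14)/(24*s^6 + 72*s^5 + 78*s^4 + 90*s^3 + 15*s^2 - 63*s - 30)
The step-4 result is T(s). Setting s = 0: T(0) = -14/(-30) = 7/15.

Answer: 7/15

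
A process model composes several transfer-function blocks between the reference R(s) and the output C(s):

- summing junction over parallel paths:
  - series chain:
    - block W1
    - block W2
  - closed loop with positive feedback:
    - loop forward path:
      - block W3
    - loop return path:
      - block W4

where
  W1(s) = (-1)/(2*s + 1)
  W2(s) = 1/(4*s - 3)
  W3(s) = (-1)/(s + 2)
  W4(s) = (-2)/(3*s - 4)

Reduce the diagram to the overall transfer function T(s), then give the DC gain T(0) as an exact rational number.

Step 1 - cascade W1, W2 = (-1)/(8*s^2 - 2*s - 3)
Step 2 - collapse the loop (W3 forward, W4 return) = (4 - 3*s)/(3*s^2 + 2*s - 10)
Step 3 - parallel reduction of (W1*W2), [W3/(1-W3*W4)] = (-24*s^3 + 35*s^2 - s - 2)/(24*s^4 + 10*s^3 - 93*s^2 + 14*s + 30)
That last expression is T(s); at s = 0 only the constant terms survive, so T(0) = -2/30 = -1/15.

Therefore the answer is -1/15.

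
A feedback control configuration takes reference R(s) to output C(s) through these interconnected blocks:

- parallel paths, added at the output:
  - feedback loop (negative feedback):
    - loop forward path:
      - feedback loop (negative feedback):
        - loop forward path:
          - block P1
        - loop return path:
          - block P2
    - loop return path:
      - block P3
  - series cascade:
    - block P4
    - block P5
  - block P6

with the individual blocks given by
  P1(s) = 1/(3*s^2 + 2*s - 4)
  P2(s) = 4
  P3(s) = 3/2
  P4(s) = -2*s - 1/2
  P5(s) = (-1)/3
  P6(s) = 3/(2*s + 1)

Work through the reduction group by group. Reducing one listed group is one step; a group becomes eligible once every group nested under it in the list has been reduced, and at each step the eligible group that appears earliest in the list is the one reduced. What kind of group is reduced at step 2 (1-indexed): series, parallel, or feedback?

The answer is feedback.

Reasoning:
[1] feedback reduction of P1, P2
[2] close the feedback loop around [P1/(1+P1*P2)], P3
[3] reduce the series chain P4, P5
[4] combine [[P1/(1+P1*P2)]/(1+[P1/(1+P1*P2)]*P3)], (P4*P5), P6 in parallel
The group at step 2 is a feedback group.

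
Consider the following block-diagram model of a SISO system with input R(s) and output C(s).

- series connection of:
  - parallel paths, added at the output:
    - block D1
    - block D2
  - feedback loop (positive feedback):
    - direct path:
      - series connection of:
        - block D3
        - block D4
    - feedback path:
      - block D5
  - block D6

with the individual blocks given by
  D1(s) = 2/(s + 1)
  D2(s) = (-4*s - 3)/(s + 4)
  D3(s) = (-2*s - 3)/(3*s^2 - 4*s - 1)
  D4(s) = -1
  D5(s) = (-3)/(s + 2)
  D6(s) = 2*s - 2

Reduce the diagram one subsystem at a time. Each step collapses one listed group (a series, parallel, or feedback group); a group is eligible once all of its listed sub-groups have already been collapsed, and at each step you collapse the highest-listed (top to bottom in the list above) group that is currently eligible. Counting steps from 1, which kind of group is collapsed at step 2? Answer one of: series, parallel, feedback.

[1] reduce the parallel group D1, D2
[2] cascade D3, D4
[3] feedback reduction of (D3*D4), D5
[4] reduce the series chain (D1+D2), [(D3*D4)/(1-(D3*D4)*D5)], D6
So the answer for step 2 is series.

Final answer: series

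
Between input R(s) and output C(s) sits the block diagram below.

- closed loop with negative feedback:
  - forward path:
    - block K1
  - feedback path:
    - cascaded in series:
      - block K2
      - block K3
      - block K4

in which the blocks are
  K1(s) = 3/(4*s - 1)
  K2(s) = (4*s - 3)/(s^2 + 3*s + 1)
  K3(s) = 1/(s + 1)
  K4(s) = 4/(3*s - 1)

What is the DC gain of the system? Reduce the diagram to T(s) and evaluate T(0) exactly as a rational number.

Step 1 - series reduction of K2, K3, K4: (16*s - 12)/(3*s^4 + 11*s^3 + 8*s^2 - s - 1)
Step 2 - reduce the feedback loop with forward K1 and return (K2*K3*K4): (9*s^4 + 33*s^3 + 24*s^2 - 3*s - 3)/(12*s^5 + 41*s^4 + 21*s^3 - 12*s^2 + 45*s - 35)
Evaluating the step-2 result (the overall T(s)) at s = 0 gives T(0) = -3/(-35) = 3/35.

Answer: 3/35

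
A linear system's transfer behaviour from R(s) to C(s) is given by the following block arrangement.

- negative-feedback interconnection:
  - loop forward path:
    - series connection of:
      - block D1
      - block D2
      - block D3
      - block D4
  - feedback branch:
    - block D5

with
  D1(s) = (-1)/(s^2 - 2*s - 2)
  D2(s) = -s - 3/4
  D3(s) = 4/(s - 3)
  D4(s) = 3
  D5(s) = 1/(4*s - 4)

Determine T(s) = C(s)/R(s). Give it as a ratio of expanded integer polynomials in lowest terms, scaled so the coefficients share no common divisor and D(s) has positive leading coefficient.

1. combine D1, D2, D3, D4 in series -> (12*s + 9)/(s^3 - 5*s^2 + 4*s + 6)
2. reduce the feedback loop with forward (D1*D2*D3*D4) and return D5, which is the overall transfer function T(s) = C(s)/R(s) in lowest terms

Hence the answer: (48*s^2 - 12*s - 36)/(4*s^4 - 24*s^3 + 36*s^2 + 20*s - 15)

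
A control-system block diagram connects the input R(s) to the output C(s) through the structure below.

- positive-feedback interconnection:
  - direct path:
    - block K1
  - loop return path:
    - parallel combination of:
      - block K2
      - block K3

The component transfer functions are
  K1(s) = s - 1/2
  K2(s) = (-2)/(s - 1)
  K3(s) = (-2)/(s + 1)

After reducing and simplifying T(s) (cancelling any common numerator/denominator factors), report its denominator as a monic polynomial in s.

1. sum the parallel branches K2, K3 gives (-4*s)/(s^2 - 1)
2. feedback reduction of K1, (K2+K3) gives (2*s^3 - s^2 - 2*s + 1)/(10*s^2 - 4*s - 2)
Step 2 gives the fully reduced T(s), with no common factor left to cancel. The denominator's leading coefficient is 10, so divide each of its coefficients by 10 to get the monic form.

Therefore the answer is s^2 - 2*s/5 - 1/5.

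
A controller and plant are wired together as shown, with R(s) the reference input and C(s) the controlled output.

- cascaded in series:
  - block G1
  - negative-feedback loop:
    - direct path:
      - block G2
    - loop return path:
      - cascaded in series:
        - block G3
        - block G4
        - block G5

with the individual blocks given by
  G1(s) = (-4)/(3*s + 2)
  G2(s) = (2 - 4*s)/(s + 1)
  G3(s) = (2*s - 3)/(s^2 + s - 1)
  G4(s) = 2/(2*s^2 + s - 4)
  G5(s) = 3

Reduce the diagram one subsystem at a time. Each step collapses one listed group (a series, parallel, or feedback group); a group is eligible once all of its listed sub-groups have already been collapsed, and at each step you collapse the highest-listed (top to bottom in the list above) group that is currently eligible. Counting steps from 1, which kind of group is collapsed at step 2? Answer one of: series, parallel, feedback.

1. series reduction of G3, G4, G5
2. collapse the loop (G2 forward, (G3*G4*G5) return)
3. combine G1, [G2/(1+G2*(G3*G4*G5))] in series
Step 2 collapses a feedback group.

Therefore the answer is feedback.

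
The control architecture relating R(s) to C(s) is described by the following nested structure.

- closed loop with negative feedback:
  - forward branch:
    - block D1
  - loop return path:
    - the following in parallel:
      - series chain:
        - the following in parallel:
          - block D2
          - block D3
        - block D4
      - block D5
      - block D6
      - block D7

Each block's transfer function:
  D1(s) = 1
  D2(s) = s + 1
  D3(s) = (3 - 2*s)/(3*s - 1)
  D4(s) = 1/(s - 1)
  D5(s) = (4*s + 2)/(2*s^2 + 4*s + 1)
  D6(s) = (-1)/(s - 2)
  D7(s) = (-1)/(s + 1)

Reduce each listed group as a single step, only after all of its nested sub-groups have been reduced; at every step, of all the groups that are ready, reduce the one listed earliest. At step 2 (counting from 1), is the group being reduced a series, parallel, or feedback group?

Reducing step by step:

Step 1. reduce the parallel group D2, D3
Step 2. series reduction of (D2+D3), D4
Step 3. sum the parallel branches ((D2+D3)*D4), D5, D6, D7
Step 4. reduce the feedback loop with forward D1 and return (((D2+D3)*D4)+D5+D6+D7)
At step 2 the group reduced is series.

Answer: series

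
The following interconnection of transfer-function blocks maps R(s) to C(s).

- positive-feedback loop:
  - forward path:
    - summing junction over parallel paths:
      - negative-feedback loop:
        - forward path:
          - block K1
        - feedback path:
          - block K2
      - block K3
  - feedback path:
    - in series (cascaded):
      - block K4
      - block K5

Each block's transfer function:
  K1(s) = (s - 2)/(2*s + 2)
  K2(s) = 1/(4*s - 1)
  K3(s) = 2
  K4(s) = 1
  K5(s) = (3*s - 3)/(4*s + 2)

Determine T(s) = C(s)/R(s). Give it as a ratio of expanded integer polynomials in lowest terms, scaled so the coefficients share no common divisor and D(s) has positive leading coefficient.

Reducing step by step:

(1) collapse the loop (K1 forward, K2 return), giving (4*s^2 - 9*s + 2)/(8*s^2 + 7*s - 4)
(2) sum the parallel branches [K1/(1+K1*K2)], K3, giving (20*s^2 + 5*s - 6)/(8*s^2 + 7*s - 4)
(3) multiply K4, K5 (series), giving (3*s - 3)/(4*s + 2)
(4) apply the feedback formula to ([K1/(1+K1*K2)]+K3), (K4*K5) - this is the overall T(s), already in the required normalized form

Answer: (-80*s^3 - 60*s^2 + 14*s + 12)/(28*s^3 - 89*s^2 - 31*s + 26)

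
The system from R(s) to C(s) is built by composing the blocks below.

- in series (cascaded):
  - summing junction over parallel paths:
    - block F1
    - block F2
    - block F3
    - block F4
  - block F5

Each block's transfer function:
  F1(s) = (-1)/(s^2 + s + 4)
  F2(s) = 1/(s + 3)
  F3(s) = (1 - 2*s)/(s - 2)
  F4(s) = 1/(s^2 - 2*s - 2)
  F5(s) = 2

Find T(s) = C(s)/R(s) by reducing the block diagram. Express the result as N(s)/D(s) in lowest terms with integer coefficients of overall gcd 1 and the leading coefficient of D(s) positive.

(1) combine F1, F2, F3, F4 in parallel; result (-2*s^6 - 2*s^5 + 5*s^4 + 22*s^3 + 65*s^2 + 10*s - 44)/(s^6 - 7*s^4 - 4*s^3 - 18*s^2 + 52*s + 48)
(2) cascade (F1+F2+F3+F4), F5 - this is the overall T(s), already in the required normalized form

Final answer: (-4*s^6 - 4*s^5 + 10*s^4 + 44*s^3 + 130*s^2 + 20*s - 88)/(s^6 - 7*s^4 - 4*s^3 - 18*s^2 + 52*s + 48)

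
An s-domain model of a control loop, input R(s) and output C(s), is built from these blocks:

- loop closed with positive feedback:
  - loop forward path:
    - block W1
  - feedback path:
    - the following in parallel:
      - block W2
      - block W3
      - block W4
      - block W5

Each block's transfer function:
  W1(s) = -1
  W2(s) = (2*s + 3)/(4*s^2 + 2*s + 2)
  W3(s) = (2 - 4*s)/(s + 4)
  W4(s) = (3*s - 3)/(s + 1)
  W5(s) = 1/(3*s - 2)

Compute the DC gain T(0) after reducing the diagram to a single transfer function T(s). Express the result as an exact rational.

Step 1. add W2, W3, W4, W5 (parallel): (-12*s^5 + 96*s^4 - 79*s^3 + 109*s^2 - 40*s + 24)/(12*s^5 + 58*s^4 + 40*s^3 - 2*s^2 - 12*s - 16)
Step 2. collapse the loop (W1 forward, (W2+W3+W4+W5) return): (-12*s^5 - 58*s^4 - 40*s^3 + 2*s^2 + 12*s + 16)/(154*s^4 - 39*s^3 + 107*s^2 - 52*s + 8)
The step-2 result is T(s). Setting s = 0: T(0) = 16/8 = 2.

Answer: 2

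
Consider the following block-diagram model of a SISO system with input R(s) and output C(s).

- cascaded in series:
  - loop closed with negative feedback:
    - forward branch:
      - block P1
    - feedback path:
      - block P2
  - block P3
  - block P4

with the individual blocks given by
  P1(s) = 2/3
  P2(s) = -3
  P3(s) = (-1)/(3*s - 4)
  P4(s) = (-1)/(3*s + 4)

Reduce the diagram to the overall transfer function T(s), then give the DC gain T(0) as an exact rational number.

The answer is 1/24.

Reasoning:
(1) apply the feedback formula to P1, P2 -> (-2)/3
(2) combine [P1/(1+P1*P2)], P3, P4 in series -> (-2)/(27*s^2 - 48)
That last expression is T(s); at s = 0 only the constant terms survive, so T(0) = -2/(-48) = 1/24.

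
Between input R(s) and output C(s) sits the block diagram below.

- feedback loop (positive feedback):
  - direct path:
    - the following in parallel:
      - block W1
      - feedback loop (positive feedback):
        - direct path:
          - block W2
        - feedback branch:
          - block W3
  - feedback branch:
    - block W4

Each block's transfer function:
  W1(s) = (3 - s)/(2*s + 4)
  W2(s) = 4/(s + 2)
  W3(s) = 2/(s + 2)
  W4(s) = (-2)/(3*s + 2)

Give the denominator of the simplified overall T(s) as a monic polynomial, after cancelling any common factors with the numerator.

Answer: s^4 + 19*s^3/3 + 31*s^2/3 + 32*s/3 + 4/3

Working:
[1] apply the feedback formula to W2, W3: (4*s + 8)/(s^2 + 4*s - 4)
[2] reduce the parallel group W1, [W2/(1-W2*W3)]: (-s^3 + 7*s^2 + 48*s + 20)/(2*s^3 + 12*s^2 + 8*s - 16)
[3] close the feedback loop around (W1+[W2/(1-W2*W3)]), W4: (-3*s^4 + 19*s^3 + 158*s^2 + 156*s + 40)/(6*s^4 + 38*s^3 + 62*s^2 + 64*s + 8)
No further cancellation is possible in the step-3 result, so that is T(s). Its denominator becomes monic after dividing by the leading coefficient 6.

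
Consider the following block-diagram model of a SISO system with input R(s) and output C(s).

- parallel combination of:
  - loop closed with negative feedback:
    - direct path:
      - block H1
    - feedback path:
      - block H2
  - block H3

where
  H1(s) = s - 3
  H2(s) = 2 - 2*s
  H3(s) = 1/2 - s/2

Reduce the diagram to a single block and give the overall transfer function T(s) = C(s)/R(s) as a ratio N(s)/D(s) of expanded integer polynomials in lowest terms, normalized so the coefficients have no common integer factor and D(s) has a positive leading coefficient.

Answer: (-2*s^3 + 10*s^2 - 15*s + 11)/(4*s^2 - 16*s + 10)

Working:
(1) collapse the loop (H1 forward, H2 return): (3 - s)/(2*s^2 - 8*s + 5)
(2) sum the parallel branches [H1/(1+H1*H2)], H3, giving the overall T(s)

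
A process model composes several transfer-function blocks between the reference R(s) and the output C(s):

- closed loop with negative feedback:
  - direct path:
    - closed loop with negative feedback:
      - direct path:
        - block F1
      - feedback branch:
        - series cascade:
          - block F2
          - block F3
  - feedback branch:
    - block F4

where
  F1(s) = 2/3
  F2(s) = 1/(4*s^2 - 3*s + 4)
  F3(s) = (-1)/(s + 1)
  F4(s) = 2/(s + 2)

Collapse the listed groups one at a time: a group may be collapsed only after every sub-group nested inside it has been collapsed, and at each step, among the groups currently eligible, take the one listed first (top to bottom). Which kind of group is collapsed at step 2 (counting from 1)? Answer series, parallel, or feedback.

(1) series reduction of F2, F3
(2) feedback reduction of F1, (F2*F3)
(3) apply the feedback formula to [F1/(1+F1*(F2*F3))], F4
Step 2 collapses a feedback group.

Final answer: feedback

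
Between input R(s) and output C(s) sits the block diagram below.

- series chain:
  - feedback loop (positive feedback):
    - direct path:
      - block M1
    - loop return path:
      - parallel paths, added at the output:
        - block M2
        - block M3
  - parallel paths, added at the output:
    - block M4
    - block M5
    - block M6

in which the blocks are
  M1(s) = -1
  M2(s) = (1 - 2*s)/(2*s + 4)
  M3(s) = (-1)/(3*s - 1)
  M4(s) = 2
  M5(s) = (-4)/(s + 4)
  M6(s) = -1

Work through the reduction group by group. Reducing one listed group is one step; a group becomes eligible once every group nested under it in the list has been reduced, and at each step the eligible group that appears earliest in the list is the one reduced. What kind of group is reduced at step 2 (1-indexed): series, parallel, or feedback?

Step 1 - reduce the parallel group M2, M3
Step 2 - apply the feedback formula to M1, (M2+M3)
Step 3 - parallel reduction of M4, M5, M6
Step 4 - combine [M1/(1-M1*(M2+M3))], (M4+M5+M6) in series
Step 2 collapses a feedback group.

Therefore the answer is feedback.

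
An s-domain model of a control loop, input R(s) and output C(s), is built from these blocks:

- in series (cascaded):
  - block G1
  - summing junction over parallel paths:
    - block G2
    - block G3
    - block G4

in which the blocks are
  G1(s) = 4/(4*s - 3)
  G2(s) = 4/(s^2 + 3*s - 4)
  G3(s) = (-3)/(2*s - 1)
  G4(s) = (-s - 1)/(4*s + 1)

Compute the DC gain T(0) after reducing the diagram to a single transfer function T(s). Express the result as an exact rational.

The answer is -4/3.

Reasoning:
(1) add G2, G3, G4 (parallel): (-2*s^4 - 19*s^3 - s^2 + 38*s + 4)/(8*s^4 + 22*s^3 - 39*s^2 + 5*s + 4)
(2) multiply G1, (G2+G3+G4) (series): (-8*s^4 - 76*s^3 - 4*s^2 + 152*s + 16)/(32*s^5 + 64*s^4 - 222*s^3 + 137*s^2 + s - 12)
Step 2 gives the overall T(s). Then T(0) = 16/(-12) = -4/3.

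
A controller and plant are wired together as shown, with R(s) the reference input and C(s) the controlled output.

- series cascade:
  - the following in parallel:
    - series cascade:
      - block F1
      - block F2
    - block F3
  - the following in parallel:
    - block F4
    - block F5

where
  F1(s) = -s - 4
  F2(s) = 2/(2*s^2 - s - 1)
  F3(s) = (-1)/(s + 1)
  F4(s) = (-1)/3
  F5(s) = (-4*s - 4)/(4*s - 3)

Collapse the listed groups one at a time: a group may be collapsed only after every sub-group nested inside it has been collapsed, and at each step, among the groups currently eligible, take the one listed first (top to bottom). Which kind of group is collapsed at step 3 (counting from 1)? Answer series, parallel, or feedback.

[1] reduce the series chain F1, F2
[2] add (F1*F2), F3 (parallel)
[3] combine F4, F5 in parallel
[4] combine ((F1*F2)+F3), (F4+F5) in series
Step 3 collapses a parallel group.

Hence the answer: parallel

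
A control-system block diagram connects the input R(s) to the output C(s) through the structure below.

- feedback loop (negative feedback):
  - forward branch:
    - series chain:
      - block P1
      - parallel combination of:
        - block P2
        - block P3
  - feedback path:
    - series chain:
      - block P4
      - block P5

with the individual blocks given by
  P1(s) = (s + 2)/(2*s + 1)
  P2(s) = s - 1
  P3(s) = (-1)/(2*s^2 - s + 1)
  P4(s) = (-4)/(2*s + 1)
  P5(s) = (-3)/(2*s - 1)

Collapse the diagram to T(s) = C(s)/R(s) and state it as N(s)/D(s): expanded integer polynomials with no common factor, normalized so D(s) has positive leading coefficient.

Step 1: add P2, P3 (parallel) -> (2*s^3 - 3*s^2 + 2*s - 2)/(2*s^2 - s + 1)
Step 2: reduce the series chain P1, (P2+P3) -> (2*s^4 + s^3 - 4*s^2 + 2*s - 4)/(4*s^3 + s + 1)
Step 3: series reduction of P4, P5 -> 12/(4*s^2 - 1)
Step 4: close the feedback loop around (P1*(P2+P3)), (P4*P5), giving the overall T(s)

Therefore the answer is (8*s^6 + 4*s^5 - 18*s^4 + 7*s^3 - 12*s^2 - 2*s + 4)/(16*s^5 + 24*s^4 + 12*s^3 - 44*s^2 + 23*s - 49).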